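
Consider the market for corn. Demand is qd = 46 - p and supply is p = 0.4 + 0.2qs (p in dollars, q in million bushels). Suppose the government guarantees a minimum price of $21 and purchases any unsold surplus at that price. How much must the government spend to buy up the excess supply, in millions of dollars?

1638

Rearranging supply gives qs = 5p - 2. Setting quantity demanded equal to quantity supplied, 46 - p = 5p - 2, gives p* = 8 and q* = 38.
Because the floor (21) lies above the market-clearing price, it is binding.
At p = 21: qd = 46 - 21 = 25 and qs = 5·21 - 2 = 103.
Surplus = qs - qd = 78.
Government expenditure = surplus × support price = 78 × 21 = 1638.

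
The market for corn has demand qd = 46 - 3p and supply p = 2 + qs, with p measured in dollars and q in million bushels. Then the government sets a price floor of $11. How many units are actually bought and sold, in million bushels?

Rearranging supply gives qs = p - 2. Without the control the market clears where 46 - 3p = p - 2, i.e. p* = 12 and q* = 10.
Since 11 is below p* = 12, the floor does not bind and the free-market outcome prevails.

10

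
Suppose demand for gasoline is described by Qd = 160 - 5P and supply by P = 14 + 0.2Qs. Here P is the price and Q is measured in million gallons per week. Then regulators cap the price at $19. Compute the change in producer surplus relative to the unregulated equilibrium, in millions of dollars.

Rearranging supply gives Qs = 5P - 70. Setting quantity demanded equal to quantity supplied, 160 - 5P = 5P - 70, gives P* = 23 and Q* = 45.
Since 19 < 23, the ceiling is binding.
At P = 19: Qd = 160 - 5·19 = 65 and Qs = 5·19 - 70 = 25.
Producer surplus without the control is ½ · (23 - 14) · 45 = 202.5.
With the ceiling, producers sell 25 units at 19, so PS = ½ · (19 - 14) · 25 = 62.5.
Change in producer surplus = 62.5 - 202.5 = -140.

-140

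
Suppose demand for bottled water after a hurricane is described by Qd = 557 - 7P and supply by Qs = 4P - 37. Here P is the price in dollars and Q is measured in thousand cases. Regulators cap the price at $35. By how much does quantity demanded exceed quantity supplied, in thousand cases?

Without the control the market clears where 557 - 7P = 4P - 37, i.e. P* = 54 and Q* = 179.
Because the ceiling (35) lies below the market-clearing price, it is binding.
At P = 35: Qd = 557 - 7·35 = 312 and Qs = 4·35 - 37 = 103.
Shortage = Qd - Qs = 312 - 103 = 209.

209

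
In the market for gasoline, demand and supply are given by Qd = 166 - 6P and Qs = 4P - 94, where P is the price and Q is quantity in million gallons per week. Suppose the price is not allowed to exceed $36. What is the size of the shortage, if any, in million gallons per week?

Without the control the market clears where 166 - 6P = 4P - 94, i.e. P* = 26 and Q* = 10.
The ceiling of 36 is above the equilibrium price 26, so it is not binding; the market clears at P* = 26, Q* = 10.
Since the control does not bind, there is no shortage.

0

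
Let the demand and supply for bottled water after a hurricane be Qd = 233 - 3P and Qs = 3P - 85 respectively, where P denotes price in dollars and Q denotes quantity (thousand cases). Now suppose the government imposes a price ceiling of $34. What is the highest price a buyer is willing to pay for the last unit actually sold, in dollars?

72

Without the control the market clears where 233 - 3P = 3P - 85, i.e. P* = 53 and Q* = 74.
The ceiling of 34 is below the equilibrium price 53, so it binds.
At P = 34: Qd = 233 - 3·34 = 131 and Qs = 3·34 - 85 = 17.
Only 17 units reach the market. On the demand curve, the marginal buyer's willingness to pay at Q = 17 is (233 - 17)/3 = 72.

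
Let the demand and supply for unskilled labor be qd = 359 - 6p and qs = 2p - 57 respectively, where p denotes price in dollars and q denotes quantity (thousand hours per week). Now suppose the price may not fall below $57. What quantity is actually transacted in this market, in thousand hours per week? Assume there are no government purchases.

17

Setting quantity demanded equal to quantity supplied, 359 - 6p = 2p - 57, gives p* = 52 and q* = 47.
Since 57 > 52, the floor is binding.
At p = 57: qd = 359 - 6·57 = 17 and qs = 2·57 - 57 = 57.
The quantity actually transacted is the short side, demand: 17.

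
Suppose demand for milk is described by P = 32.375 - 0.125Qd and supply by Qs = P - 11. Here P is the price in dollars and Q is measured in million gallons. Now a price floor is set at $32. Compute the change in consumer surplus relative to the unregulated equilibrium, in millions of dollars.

-22

Rearranging demand gives Qd = 259 - 8P. Without the control the market clears where 259 - 8P = P - 11, i.e. P* = 30 and Q* = 19.
Because the floor (32) lies above the market-clearing price, it is binding.
At P = 32: Qd = 259 - 8·32 = 3 and Qs = 32 - 11 = 21.
Consumer surplus without the control is ½ · (32.375 - 30) · 19 = 22.5625.
With the floor, consumers buy 3 units at 32, so CS = ½ · (32.375 - 32) · 3 = 0.5625.
Change in consumer surplus = 0.5625 - 22.5625 = -22.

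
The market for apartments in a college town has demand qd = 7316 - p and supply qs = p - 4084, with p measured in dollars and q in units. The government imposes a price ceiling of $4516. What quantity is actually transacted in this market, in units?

432

In a free market, 7316 - p = p - 4084 gives the equilibrium p* = 5700, q* = 1616.
Because the ceiling (4516) lies below the market-clearing price, it is binding.
At p = 4516: qd = 7316 - 4516 = 2800 and qs = 4516 - 4084 = 432.
The quantity actually transacted is the short side, supply: 432.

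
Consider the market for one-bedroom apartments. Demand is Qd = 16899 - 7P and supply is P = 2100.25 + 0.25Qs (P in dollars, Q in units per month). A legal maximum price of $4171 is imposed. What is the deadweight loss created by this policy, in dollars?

Rearranging supply gives Qs = 4P - 8401. Setting quantity demanded equal to quantity supplied, 16899 - 7P = 4P - 8401, gives P* = 2300 and Q* = 799.
Since 4171 is above P* = 2300, the ceiling does not bind and the free-market outcome prevails.
Since the control does not bind, no trades are prevented and deadweight loss is zero.

0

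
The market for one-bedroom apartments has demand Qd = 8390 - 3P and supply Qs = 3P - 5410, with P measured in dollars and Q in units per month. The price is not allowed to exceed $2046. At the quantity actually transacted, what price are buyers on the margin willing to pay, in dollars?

In a free market, 8390 - 3P = 3P - 5410 gives the equilibrium P* = 2300, Q* = 1490.
The ceiling of 2046 is below the equilibrium price 2300, so it binds.
At P = 2046: Qd = 8390 - 3·2046 = 2252 and Qs = 3·2046 - 5410 = 728.
Only 728 units reach the market. On the demand curve, the marginal buyer's willingness to pay at Q = 728 is (8390 - 728)/3 = 2554.

2554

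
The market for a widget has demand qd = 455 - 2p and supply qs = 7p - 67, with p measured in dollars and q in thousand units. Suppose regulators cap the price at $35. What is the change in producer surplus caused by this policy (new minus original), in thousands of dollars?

-5945.5

In a free market, 455 - 2p = 7p - 67 gives the equilibrium p* = 58, q* = 339.
Since 35 < 58, the ceiling is binding.
At p = 35: qd = 455 - 2·35 = 385 and qs = 7·35 - 67 = 178.
Producer surplus without the control is ½ · (58 - 67/7) · 339 = 114921/14.
With the ceiling, producers sell 178 units at 35, so PS = ½ · (35 - 67/7) · 178 = 15842/7.
Change in producer surplus = 15842/7 - 114921/14 = -5945.5.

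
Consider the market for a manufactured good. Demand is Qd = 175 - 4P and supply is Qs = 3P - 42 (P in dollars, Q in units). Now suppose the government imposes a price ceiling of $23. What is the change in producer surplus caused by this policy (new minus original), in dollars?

-312

Equilibrium: 175 - 4P = 3P - 42, so 217 = 7P and P* = 31, Q* = 51.
The ceiling of 23 is below the equilibrium price 31, so it binds.
At P = 23: Qd = 175 - 4·23 = 83 and Qs = 3·23 - 42 = 27.
Producer surplus without the control is ½ · (31 - 14) · 51 = 433.5.
With the ceiling, producers sell 27 units at 23, so PS = ½ · (23 - 14) · 27 = 121.5.
Change in producer surplus = 121.5 - 433.5 = -312.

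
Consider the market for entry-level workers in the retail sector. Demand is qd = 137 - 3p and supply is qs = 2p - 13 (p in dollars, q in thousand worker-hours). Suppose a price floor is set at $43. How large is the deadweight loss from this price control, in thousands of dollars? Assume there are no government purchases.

633.75

Setting quantity demanded equal to quantity supplied, 137 - 3p = 2p - 13, gives p* = 30 and q* = 47.
Since 43 > 30, the floor is binding.
At p = 43: qd = 137 - 3·43 = 8 and qs = 2·43 - 13 = 73.
Quantity traded falls to 8. At q = 8 the demand price is (137 - 8)/3 = 43 and the supply price is (13 + 8)/2 = 10.5.
Deadweight loss = ½ · (43 - 10.5) · (47 - 8) = ½ · 32.5 · 39 = 633.75.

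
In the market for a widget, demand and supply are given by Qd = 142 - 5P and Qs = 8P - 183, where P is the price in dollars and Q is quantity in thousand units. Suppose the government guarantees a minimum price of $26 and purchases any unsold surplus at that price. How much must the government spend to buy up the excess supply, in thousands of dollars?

338

In a free market, 142 - 5P = 8P - 183 gives the equilibrium P* = 25, Q* = 17.
Because the floor (26) lies above the market-clearing price, it is binding.
At P = 26: Qd = 142 - 5·26 = 12 and Qs = 8·26 - 183 = 25.
Surplus = Qs - Qd = 13.
Government expenditure = surplus × support price = 13 × 26 = 338.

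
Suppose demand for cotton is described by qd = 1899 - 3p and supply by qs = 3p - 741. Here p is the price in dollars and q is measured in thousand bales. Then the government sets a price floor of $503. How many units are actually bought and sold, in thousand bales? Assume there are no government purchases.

In a free market, 1899 - 3p = 3p - 741 gives the equilibrium p* = 440, q* = 579.
Since 503 > 440, the floor is binding.
At p = 503: qd = 1899 - 3·503 = 390 and qs = 3·503 - 741 = 768.
The quantity actually transacted is the short side, demand: 390.

390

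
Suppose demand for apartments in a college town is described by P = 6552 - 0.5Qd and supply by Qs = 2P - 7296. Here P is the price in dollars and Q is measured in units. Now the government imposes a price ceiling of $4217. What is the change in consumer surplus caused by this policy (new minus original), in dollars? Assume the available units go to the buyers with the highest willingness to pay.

Rearranging demand gives Qd = 13104 - 2P. In a free market, 13104 - 2P = 2P - 7296 gives the equilibrium P* = 5100, Q* = 2904.
The ceiling of 4217 is below the equilibrium price 5100, so it binds.
At P = 4217: Qd = 13104 - 2·4217 = 4670 and Qs = 2·4217 - 7296 = 1138.
Consumer surplus without the control is ½ · (6552 - 5100) · 2904 = 2108304.
With the ceiling, 1138 units are sold at 4217 (assume they go to the highest-value buyers). The demand price at Q = 1138 is 5983, so CS = ½ · [(6552 - 4217) + (5983 - 4217)] · 1138 = 2333469.
Change in consumer surplus = 2333469 - 2108304 = 225165.

225165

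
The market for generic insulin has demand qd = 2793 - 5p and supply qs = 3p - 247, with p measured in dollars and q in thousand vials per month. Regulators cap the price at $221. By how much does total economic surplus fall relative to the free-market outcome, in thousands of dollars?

Equilibrium: 2793 - 5p = 3p - 247, so 3040 = 8p and p* = 380, q* = 893.
Because the ceiling (221) lies below the market-clearing price, it is binding.
At p = 221: qd = 2793 - 5·221 = 1688 and qs = 3·221 - 247 = 416.
Quantity traded falls to 416. At q = 416 the demand price is (2793 - 416)/5 = 475.4 and the supply price is (247 + 416)/3 = 221.
Deadweight loss = ½ · (475.4 - 221) · (893 - 416) = ½ · 254.4 · 477 = 60674.4.

60674.4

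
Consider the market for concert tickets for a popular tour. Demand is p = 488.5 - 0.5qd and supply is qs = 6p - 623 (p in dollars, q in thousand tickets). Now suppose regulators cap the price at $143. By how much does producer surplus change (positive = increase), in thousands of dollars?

Rearranging demand gives qd = 977 - 2p. Equilibrium: 977 - 2p = 6p - 623, so 1600 = 8p and p* = 200, q* = 577.
Since 143 < 200, the ceiling is binding.
At p = 143: qd = 977 - 2·143 = 691 and qs = 6·143 - 623 = 235.
Producer surplus without the control is ½ · (200 - 623/6) · 577 = 332929/12.
With the ceiling, producers sell 235 units at 143, so PS = ½ · (143 - 623/6) · 235 = 55225/12.
Change in producer surplus = 55225/12 - 332929/12 = -23142.

-23142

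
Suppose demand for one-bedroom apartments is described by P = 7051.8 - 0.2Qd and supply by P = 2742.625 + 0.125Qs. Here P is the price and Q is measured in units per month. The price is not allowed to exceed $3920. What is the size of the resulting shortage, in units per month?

6240

Rearranging demand gives Qd = 35259 - 5P; rearranging supply gives Qs = 8P - 21941. In a free market, 35259 - 5P = 8P - 21941 gives the equilibrium P* = 4400, Q* = 13259.
The ceiling of 3920 is below the equilibrium price 4400, so it binds.
At P = 3920: Qd = 35259 - 5·3920 = 15659 and Qs = 8·3920 - 21941 = 9419.
Shortage = Qd - Qs = 15659 - 9419 = 6240.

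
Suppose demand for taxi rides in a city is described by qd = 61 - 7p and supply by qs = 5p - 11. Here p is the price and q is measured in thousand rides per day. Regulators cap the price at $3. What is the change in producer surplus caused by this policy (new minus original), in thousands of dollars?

In a free market, 61 - 7p = 5p - 11 gives the equilibrium p* = 6, q* = 19.
Since 3 < 6, the ceiling is binding.
At p = 3: qd = 61 - 7·3 = 40 and qs = 5·3 - 11 = 4.
Producer surplus without the control is ½ · (6 - 2.2) · 19 = 36.1.
With the ceiling, producers sell 4 units at 3, so PS = ½ · (3 - 2.2) · 4 = 1.6.
Change in producer surplus = 1.6 - 36.1 = -34.5.

-34.5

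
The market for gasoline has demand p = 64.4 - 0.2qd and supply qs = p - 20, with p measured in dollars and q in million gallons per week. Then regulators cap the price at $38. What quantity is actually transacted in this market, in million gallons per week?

Rearranging demand gives qd = 322 - 5p. Equilibrium: 322 - 5p = p - 20, so 342 = 6p and p* = 57, q* = 37.
The ceiling of 38 is below the equilibrium price 57, so it binds.
At p = 38: qd = 322 - 5·38 = 132 and qs = 38 - 20 = 18.
The quantity actually transacted is the short side, supply: 18.

18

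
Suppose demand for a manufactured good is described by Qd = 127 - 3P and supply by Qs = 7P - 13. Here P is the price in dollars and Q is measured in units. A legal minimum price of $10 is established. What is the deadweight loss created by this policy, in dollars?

Setting quantity demanded equal to quantity supplied, 127 - 3P = 7P - 13, gives P* = 14 and Q* = 85.
The floor of 10 is below the equilibrium price 14, so it is not binding; the market clears at P* = 14, Q* = 85.
Since the control does not bind, no trades are prevented and deadweight loss is zero.

0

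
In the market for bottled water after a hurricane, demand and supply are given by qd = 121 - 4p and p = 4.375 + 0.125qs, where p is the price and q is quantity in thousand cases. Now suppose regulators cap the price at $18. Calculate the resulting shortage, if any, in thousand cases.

Rearranging supply gives qs = 8p - 35. In a free market, 121 - 4p = 8p - 35 gives the equilibrium p* = 13, q* = 69.
The ceiling of 18 is above the equilibrium price 13, so it is not binding; the market clears at p* = 13, q* = 69.
Since the control does not bind, there is no shortage.

0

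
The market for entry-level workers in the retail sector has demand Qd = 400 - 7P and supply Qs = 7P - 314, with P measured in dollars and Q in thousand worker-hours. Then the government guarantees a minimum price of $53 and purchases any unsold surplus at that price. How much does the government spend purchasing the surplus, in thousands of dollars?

Without the control the market clears where 400 - 7P = 7P - 314, i.e. P* = 51 and Q* = 43.
Because the floor (53) lies above the market-clearing price, it is binding.
At P = 53: Qd = 400 - 7·53 = 29 and Qs = 7·53 - 314 = 57.
Surplus = Qs - Qd = 28.
Government expenditure = surplus × support price = 28 × 53 = 1484.

1484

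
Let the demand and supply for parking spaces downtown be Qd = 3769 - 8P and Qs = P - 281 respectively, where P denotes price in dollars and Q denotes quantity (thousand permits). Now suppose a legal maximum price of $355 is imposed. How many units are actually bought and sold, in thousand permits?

In a free market, 3769 - 8P = P - 281 gives the equilibrium P* = 450, Q* = 169.
Because the ceiling (355) lies below the market-clearing price, it is binding.
At P = 355: Qd = 3769 - 8·355 = 929 and Qs = 355 - 281 = 74.
The quantity actually transacted is the short side, supply: 74.

74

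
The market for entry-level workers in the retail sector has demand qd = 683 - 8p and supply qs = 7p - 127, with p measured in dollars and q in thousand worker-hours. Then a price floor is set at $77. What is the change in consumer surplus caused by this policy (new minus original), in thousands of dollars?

-3657

In a free market, 683 - 8p = 7p - 127 gives the equilibrium p* = 54, q* = 251.
The floor of 77 is above the equilibrium price 54, so it binds.
At p = 77: qd = 683 - 8·77 = 67 and qs = 7·77 - 127 = 412.
Consumer surplus without the control is ½ · (85.375 - 54) · 251 = 3937.5625.
With the floor, consumers buy 67 units at 77, so CS = ½ · (85.375 - 77) · 67 = 280.5625.
Change in consumer surplus = 280.5625 - 3937.5625 = -3657.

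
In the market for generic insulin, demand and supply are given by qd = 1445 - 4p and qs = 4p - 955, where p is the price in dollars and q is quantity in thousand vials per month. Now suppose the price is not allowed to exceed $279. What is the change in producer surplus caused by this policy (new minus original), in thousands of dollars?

Without the control the market clears where 1445 - 4p = 4p - 955, i.e. p* = 300 and q* = 245.
Since 279 < 300, the ceiling is binding.
At p = 279: qd = 1445 - 4·279 = 329 and qs = 4·279 - 955 = 161.
Producer surplus without the control is ½ · (300 - 238.75) · 245 = 7503.125.
With the ceiling, producers sell 161 units at 279, so PS = ½ · (279 - 238.75) · 161 = 3240.125.
Change in producer surplus = 3240.125 - 7503.125 = -4263.

-4263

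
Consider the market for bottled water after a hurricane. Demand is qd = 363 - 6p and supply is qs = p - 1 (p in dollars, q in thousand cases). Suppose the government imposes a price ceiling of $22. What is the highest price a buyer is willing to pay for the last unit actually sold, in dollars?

Without the control the market clears where 363 - 6p = p - 1, i.e. p* = 52 and q* = 51.
Because the ceiling (22) lies below the market-clearing price, it is binding.
At p = 22: qd = 363 - 6·22 = 231 and qs = 22 - 1 = 21.
Only 21 units reach the market. On the demand curve, the marginal buyer's willingness to pay at q = 21 is (363 - 21)/6 = 57.

57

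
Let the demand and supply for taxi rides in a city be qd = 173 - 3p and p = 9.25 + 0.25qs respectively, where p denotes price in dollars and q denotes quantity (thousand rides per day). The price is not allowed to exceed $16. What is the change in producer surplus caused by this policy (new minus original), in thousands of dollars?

Rearranging supply gives qs = 4p - 37. In a free market, 173 - 3p = 4p - 37 gives the equilibrium p* = 30, q* = 83.
The ceiling of 16 is below the equilibrium price 30, so it binds.
At p = 16: qd = 173 - 3·16 = 125 and qs = 4·16 - 37 = 27.
Producer surplus without the control is ½ · (30 - 9.25) · 83 = 861.125.
With the ceiling, producers sell 27 units at 16, so PS = ½ · (16 - 9.25) · 27 = 91.125.
Change in producer surplus = 91.125 - 861.125 = -770.

-770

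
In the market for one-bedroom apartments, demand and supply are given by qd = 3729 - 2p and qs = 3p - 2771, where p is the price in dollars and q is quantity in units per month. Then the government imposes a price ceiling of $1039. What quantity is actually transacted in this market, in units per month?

346

Without the control the market clears where 3729 - 2p = 3p - 2771, i.e. p* = 1300 and q* = 1129.
The ceiling of 1039 is below the equilibrium price 1300, so it binds.
At p = 1039: qd = 3729 - 2·1039 = 1651 and qs = 3·1039 - 2771 = 346.
The quantity actually transacted is the short side, supply: 346.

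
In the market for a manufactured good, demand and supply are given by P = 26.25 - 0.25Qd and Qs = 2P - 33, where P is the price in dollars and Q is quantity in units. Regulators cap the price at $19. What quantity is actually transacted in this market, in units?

Rearranging demand gives Qd = 105 - 4P. Setting quantity demanded equal to quantity supplied, 105 - 4P = 2P - 33, gives P* = 23 and Q* = 13.
Because the ceiling (19) lies below the market-clearing price, it is binding.
At P = 19: Qd = 105 - 4·19 = 29 and Qs = 2·19 - 33 = 5.
The quantity actually transacted is the short side, supply: 5.

5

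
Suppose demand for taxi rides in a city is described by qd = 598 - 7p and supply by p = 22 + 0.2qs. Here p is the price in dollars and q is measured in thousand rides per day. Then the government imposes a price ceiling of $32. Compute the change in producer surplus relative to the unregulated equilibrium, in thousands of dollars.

Rearranging supply gives qs = 5p - 110. Without the control the market clears where 598 - 7p = 5p - 110, i.e. p* = 59 and q* = 185.
Because the ceiling (32) lies below the market-clearing price, it is binding.
At p = 32: qd = 598 - 7·32 = 374 and qs = 5·32 - 110 = 50.
Producer surplus without the control is ½ · (59 - 22) · 185 = 3422.5.
With the ceiling, producers sell 50 units at 32, so PS = ½ · (32 - 22) · 50 = 250.
Change in producer surplus = 250 - 3422.5 = -3172.5.

-3172.5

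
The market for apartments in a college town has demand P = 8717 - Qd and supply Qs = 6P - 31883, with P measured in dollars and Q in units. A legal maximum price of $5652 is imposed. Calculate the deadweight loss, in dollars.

Rearranging demand gives Qd = 8717 - P. In a free market, 8717 - P = 6P - 31883 gives the equilibrium P* = 5800, Q* = 2917.
Because the ceiling (5652) lies below the market-clearing price, it is binding.
At P = 5652: Qd = 8717 - 5652 = 3065 and Qs = 6·5652 - 31883 = 2029.
Quantity traded falls to 2029. At Q = 2029 the demand price is 8717 - 2029 = 6688 and the supply price is (31883 + 2029)/6 = 5652.
Deadweight loss = ½ · (6688 - 5652) · (2917 - 2029) = ½ · 1036 · 888 = 459984.

459984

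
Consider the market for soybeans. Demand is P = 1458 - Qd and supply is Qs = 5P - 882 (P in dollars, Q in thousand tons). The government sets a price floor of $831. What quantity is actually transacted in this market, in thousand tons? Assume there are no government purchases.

627

Rearranging demand gives Qd = 1458 - P. Without the control the market clears where 1458 - P = 5P - 882, i.e. P* = 390 and Q* = 1068.
Since 831 > 390, the floor is binding.
At P = 831: Qd = 1458 - 831 = 627 and Qs = 5·831 - 882 = 3273.
The quantity actually transacted is the short side, demand: 627.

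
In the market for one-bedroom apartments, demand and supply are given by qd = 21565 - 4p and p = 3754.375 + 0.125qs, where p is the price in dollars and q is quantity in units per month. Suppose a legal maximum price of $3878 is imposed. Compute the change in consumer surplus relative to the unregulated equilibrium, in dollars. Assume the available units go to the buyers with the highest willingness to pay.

Rearranging supply gives qs = 8p - 30035. In a free market, 21565 - 4p = 8p - 30035 gives the equilibrium p* = 4300, q* = 4365.
Since 3878 < 4300, the ceiling is binding.
At p = 3878: qd = 21565 - 4·3878 = 6053 and qs = 8·3878 - 30035 = 989.
Consumer surplus without the control is ½ · (5391.25 - 4300) · 4365 = 2381653.125.
With the ceiling, 989 units are sold at 3878 (assume they go to the highest-value buyers). The demand price at q = 989 is 5144, so CS = ½ · [(5391.25 - 3878) + (5144 - 3878)] · 989 = 1374339.125.
Change in consumer surplus = 1374339.125 - 2381653.125 = -1007314.

-1007314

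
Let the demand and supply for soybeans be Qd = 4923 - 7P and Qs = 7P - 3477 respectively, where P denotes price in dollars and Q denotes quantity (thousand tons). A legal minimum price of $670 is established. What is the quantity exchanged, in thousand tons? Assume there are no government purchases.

233

In a free market, 4923 - 7P = 7P - 3477 gives the equilibrium P* = 600, Q* = 723.
Since 670 > 600, the floor is binding.
At P = 670: Qd = 4923 - 7·670 = 233 and Qs = 7·670 - 3477 = 1213.
The quantity actually transacted is the short side, demand: 233.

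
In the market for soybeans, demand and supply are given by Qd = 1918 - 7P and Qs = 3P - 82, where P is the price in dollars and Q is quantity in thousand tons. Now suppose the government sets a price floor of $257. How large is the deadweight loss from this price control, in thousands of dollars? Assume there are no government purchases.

37905

Equilibrium: 1918 - 7P = 3P - 82, so 2000 = 10P and P* = 200, Q* = 518.
Since 257 > 200, the floor is binding.
At P = 257: Qd = 1918 - 7·257 = 119 and Qs = 3·257 - 82 = 689.
Quantity traded falls to 119. At Q = 119 the demand price is (1918 - 119)/7 = 257 and the supply price is (82 + 119)/3 = 67.
Deadweight loss = ½ · (257 - 67) · (518 - 119) = ½ · 190 · 399 = 37905.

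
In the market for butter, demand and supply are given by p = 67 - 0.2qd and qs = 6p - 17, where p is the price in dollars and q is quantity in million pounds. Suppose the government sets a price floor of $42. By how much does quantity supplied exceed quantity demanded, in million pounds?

110

Rearranging demand gives qd = 335 - 5p. Without the control the market clears where 335 - 5p = 6p - 17, i.e. p* = 32 and q* = 175.
Because the floor (42) lies above the market-clearing price, it is binding.
At p = 42: qd = 335 - 5·42 = 125 and qs = 6·42 - 17 = 235.
Surplus = qs - qd = 235 - 125 = 110.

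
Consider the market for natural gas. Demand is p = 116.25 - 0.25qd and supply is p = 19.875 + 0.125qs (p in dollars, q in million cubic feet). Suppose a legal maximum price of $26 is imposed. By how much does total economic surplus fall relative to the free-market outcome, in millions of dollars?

Rearranging demand gives qd = 465 - 4p; rearranging supply gives qs = 8p - 159. Without the control the market clears where 465 - 4p = 8p - 159, i.e. p* = 52 and q* = 257.
The ceiling of 26 is below the equilibrium price 52, so it binds.
At p = 26: qd = 465 - 4·26 = 361 and qs = 8·26 - 159 = 49.
Quantity traded falls to 49. At q = 49 the demand price is (465 - 49)/4 = 104 and the supply price is (159 + 49)/8 = 26.
Deadweight loss = ½ · (104 - 26) · (257 - 49) = ½ · 78 · 208 = 8112.

8112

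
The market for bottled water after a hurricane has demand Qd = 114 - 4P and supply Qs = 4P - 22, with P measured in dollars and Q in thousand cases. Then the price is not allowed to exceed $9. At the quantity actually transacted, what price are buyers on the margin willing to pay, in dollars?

Without the control the market clears where 114 - 4P = 4P - 22, i.e. P* = 17 and Q* = 46.
Because the ceiling (9) lies below the market-clearing price, it is binding.
At P = 9: Qd = 114 - 4·9 = 78 and Qs = 4·9 - 22 = 14.
Only 14 units reach the market. On the demand curve, the marginal buyer's willingness to pay at Q = 14 is (114 - 14)/4 = 25.

25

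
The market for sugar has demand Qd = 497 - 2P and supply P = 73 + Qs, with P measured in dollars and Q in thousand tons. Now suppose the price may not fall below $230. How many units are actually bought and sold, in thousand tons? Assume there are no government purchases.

Rearranging supply gives Qs = P - 73. Equilibrium: 497 - 2P = P - 73, so 570 = 3P and P* = 190, Q* = 117.
The floor of 230 is above the equilibrium price 190, so it binds.
At P = 230: Qd = 497 - 2·230 = 37 and Qs = 230 - 73 = 157.
The quantity actually transacted is the short side, demand: 37.

37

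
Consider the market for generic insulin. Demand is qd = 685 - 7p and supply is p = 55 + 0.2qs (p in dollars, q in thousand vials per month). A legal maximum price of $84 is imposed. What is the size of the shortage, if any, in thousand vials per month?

Rearranging supply gives qs = 5p - 275. Setting quantity demanded equal to quantity supplied, 685 - 7p = 5p - 275, gives p* = 80 and q* = 125.
Since 84 is above p* = 80, the ceiling does not bind and the free-market outcome prevails.
Since the control does not bind, there is no shortage.

0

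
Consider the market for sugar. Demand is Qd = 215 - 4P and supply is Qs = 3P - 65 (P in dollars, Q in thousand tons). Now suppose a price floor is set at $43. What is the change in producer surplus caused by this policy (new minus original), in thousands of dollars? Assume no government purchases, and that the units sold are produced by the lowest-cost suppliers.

Setting quantity demanded equal to quantity supplied, 215 - 4P = 3P - 65, gives P* = 40 and Q* = 55.
The floor of 43 is above the equilibrium price 40, so it binds.
At P = 43: Qd = 215 - 4·43 = 43 and Qs = 3·43 - 65 = 64.
Producer surplus without the control is ½ · (40 - 65/3) · 55 = 3025/6.
With the floor, 43 units are sold at 43. The supply price at Q = 43 is 36, so PS = ½ · [(43 - 65/3) + (43 - 36)] · 43 = 3655/6.
Change in producer surplus = 3655/6 - 3025/6 = 105.

105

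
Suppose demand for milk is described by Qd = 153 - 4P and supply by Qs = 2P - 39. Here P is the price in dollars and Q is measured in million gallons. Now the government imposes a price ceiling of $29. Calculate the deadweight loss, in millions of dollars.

13.5

Setting quantity demanded equal to quantity supplied, 153 - 4P = 2P - 39, gives P* = 32 and Q* = 25.
The ceiling of 29 is below the equilibrium price 32, so it binds.
At P = 29: Qd = 153 - 4·29 = 37 and Qs = 2·29 - 39 = 19.
Quantity traded falls to 19. At Q = 19 the demand price is (153 - 19)/4 = 33.5 and the supply price is (39 + 19)/2 = 29.
Deadweight loss = ½ · (33.5 - 29) · (25 - 19) = ½ · 4.5 · 6 = 13.5.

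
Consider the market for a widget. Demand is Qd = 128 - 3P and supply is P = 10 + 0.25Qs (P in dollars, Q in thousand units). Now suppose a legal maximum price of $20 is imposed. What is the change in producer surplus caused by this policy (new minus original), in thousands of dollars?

Rearranging supply gives Qs = 4P - 40. Setting quantity demanded equal to quantity supplied, 128 - 3P = 4P - 40, gives P* = 24 and Q* = 56.
Because the ceiling (20) lies below the market-clearing price, it is binding.
At P = 20: Qd = 128 - 3·20 = 68 and Qs = 4·20 - 40 = 40.
Producer surplus without the control is ½ · (24 - 10) · 56 = 392.
With the ceiling, producers sell 40 units at 20, so PS = ½ · (20 - 10) · 40 = 200.
Change in producer surplus = 200 - 392 = -192.

-192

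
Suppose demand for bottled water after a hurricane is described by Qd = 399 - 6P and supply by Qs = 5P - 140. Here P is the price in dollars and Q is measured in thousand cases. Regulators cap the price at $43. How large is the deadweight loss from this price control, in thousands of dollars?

Without the control the market clears where 399 - 6P = 5P - 140, i.e. P* = 49 and Q* = 105.
Because the ceiling (43) lies below the market-clearing price, it is binding.
At P = 43: Qd = 399 - 6·43 = 141 and Qs = 5·43 - 140 = 75.
Quantity traded falls to 75. At Q = 75 the demand price is (399 - 75)/6 = 54 and the supply price is (140 + 75)/5 = 43.
Deadweight loss = ½ · (54 - 43) · (105 - 75) = ½ · 11 · 30 = 165.

165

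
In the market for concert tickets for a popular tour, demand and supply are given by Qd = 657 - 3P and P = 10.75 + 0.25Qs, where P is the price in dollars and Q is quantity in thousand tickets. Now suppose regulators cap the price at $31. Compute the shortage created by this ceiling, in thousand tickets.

483

Rearranging supply gives Qs = 4P - 43. In a free market, 657 - 3P = 4P - 43 gives the equilibrium P* = 100, Q* = 357.
Since 31 < 100, the ceiling is binding.
At P = 31: Qd = 657 - 3·31 = 564 and Qs = 4·31 - 43 = 81.
Shortage = Qd - Qs = 564 - 81 = 483.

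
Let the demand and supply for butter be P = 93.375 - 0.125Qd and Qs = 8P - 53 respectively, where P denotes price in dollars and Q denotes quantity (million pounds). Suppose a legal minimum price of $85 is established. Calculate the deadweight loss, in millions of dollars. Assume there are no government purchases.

Rearranging demand gives Qd = 747 - 8P. Without the control the market clears where 747 - 8P = 8P - 53, i.e. P* = 50 and Q* = 347.
Because the floor (85) lies above the market-clearing price, it is binding.
At P = 85: Qd = 747 - 8·85 = 67 and Qs = 8·85 - 53 = 627.
Quantity traded falls to 67. At Q = 67 the demand price is (747 - 67)/8 = 85 and the supply price is (53 + 67)/8 = 15.
Deadweight loss = ½ · (85 - 15) · (347 - 67) = ½ · 70 · 280 = 9800.

9800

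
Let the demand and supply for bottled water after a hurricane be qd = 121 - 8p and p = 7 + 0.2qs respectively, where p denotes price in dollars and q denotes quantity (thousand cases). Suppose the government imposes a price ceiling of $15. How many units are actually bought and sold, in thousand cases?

Rearranging supply gives qs = 5p - 35. Without the control the market clears where 121 - 8p = 5p - 35, i.e. p* = 12 and q* = 25.
Since 15 is above p* = 12, the ceiling does not bind and the free-market outcome prevails.

25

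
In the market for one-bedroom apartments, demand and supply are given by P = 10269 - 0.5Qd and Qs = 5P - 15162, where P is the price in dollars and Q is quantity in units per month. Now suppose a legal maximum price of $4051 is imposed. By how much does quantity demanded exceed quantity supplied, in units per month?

7343

Rearranging demand gives Qd = 20538 - 2P. In a free market, 20538 - 2P = 5P - 15162 gives the equilibrium P* = 5100, Q* = 10338.
Since 4051 < 5100, the ceiling is binding.
At P = 4051: Qd = 20538 - 2·4051 = 12436 and Qs = 5·4051 - 15162 = 5093.
Shortage = Qd - Qs = 12436 - 5093 = 7343.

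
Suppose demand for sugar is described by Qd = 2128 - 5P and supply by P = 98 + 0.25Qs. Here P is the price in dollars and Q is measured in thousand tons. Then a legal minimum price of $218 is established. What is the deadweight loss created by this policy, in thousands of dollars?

0

Rearranging supply gives Qs = 4P - 392. In a free market, 2128 - 5P = 4P - 392 gives the equilibrium P* = 280, Q* = 728.
The floor of 218 is below the equilibrium price 280, so it is not binding; the market clears at P* = 280, Q* = 728.
Since the control does not bind, no trades are prevented and deadweight loss is zero.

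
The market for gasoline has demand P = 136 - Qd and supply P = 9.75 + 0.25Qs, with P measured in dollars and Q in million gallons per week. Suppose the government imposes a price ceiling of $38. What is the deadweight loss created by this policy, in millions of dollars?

Rearranging demand gives Qd = 136 - P; rearranging supply gives Qs = 4P - 39. Without the control the market clears where 136 - P = 4P - 39, i.e. P* = 35 and Q* = 101.
Since 38 is above P* = 35, the ceiling does not bind and the free-market outcome prevails.
Since the control does not bind, no trades are prevented and deadweight loss is zero.

0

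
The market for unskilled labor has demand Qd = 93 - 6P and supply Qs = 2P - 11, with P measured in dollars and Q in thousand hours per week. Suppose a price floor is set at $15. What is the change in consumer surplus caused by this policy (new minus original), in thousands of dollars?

In a free market, 93 - 6P = 2P - 11 gives the equilibrium P* = 13, Q* = 15.
Since 15 > 13, the floor is binding.
At P = 15: Qd = 93 - 6·15 = 3 and Qs = 2·15 - 11 = 19.
Consumer surplus without the control is ½ · (15.5 - 13) · 15 = 18.75.
With the floor, consumers buy 3 units at 15, so CS = ½ · (15.5 - 15) · 3 = 0.75.
Change in consumer surplus = 0.75 - 18.75 = -18.

-18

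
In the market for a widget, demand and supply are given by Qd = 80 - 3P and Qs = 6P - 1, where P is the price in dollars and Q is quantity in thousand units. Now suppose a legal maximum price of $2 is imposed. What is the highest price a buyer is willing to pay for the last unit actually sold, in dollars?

23

Without the control the market clears where 80 - 3P = 6P - 1, i.e. P* = 9 and Q* = 53.
Since 2 < 9, the ceiling is binding.
At P = 2: Qd = 80 - 3·2 = 74 and Qs = 6·2 - 1 = 11.
Only 11 units reach the market. On the demand curve, the marginal buyer's willingness to pay at Q = 11 is (80 - 11)/3 = 23.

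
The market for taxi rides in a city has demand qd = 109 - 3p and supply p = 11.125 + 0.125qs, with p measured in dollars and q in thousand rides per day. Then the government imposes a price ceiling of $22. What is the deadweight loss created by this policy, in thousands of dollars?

Rearranging supply gives qs = 8p - 89. Without the control the market clears where 109 - 3p = 8p - 89, i.e. p* = 18 and q* = 55.
Since 22 is above p* = 18, the ceiling does not bind and the free-market outcome prevails.
Since the control does not bind, no trades are prevented and deadweight loss is zero.

0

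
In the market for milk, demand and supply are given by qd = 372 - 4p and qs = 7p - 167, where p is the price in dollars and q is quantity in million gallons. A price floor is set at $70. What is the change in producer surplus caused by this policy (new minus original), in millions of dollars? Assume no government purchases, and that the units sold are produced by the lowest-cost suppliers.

Setting quantity demanded equal to quantity supplied, 372 - 4p = 7p - 167, gives p* = 49 and q* = 176.
Since 70 > 49, the floor is binding.
At p = 70: qd = 372 - 4·70 = 92 and qs = 7·70 - 167 = 323.
Producer surplus without the control is ½ · (49 - 167/7) · 176 = 15488/7.
With the floor, 92 units are sold at 70. The supply price at q = 92 is 37, so PS = ½ · [(70 - 167/7) + (70 - 37)] · 92 = 25484/7.
Change in producer surplus = 25484/7 - 15488/7 = 1428.

1428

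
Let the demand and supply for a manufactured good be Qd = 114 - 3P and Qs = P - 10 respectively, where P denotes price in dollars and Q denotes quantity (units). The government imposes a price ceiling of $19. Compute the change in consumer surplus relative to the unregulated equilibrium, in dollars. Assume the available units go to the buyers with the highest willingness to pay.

84

Equilibrium: 114 - 3P = P - 10, so 124 = 4P and P* = 31, Q* = 21.
Since 19 < 31, the ceiling is binding.
At P = 19: Qd = 114 - 3·19 = 57 and Qs = 19 - 10 = 9.
Consumer surplus without the control is ½ · (38 - 31) · 21 = 73.5.
With the ceiling, 9 units are sold at 19 (assume they go to the highest-value buyers). The demand price at Q = 9 is 35, so CS = ½ · [(38 - 19) + (35 - 19)] · 9 = 157.5.
Change in consumer surplus = 157.5 - 73.5 = 84.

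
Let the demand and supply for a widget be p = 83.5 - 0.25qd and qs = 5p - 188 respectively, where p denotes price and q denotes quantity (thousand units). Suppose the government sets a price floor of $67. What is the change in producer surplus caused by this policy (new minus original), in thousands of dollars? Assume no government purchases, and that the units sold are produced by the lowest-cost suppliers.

Rearranging demand gives qd = 334 - 4p. Setting quantity demanded equal to quantity supplied, 334 - 4p = 5p - 188, gives p* = 58 and q* = 102.
Because the floor (67) lies above the market-clearing price, it is binding.
At p = 67: qd = 334 - 4·67 = 66 and qs = 5·67 - 188 = 147.
Producer surplus without the control is ½ · (58 - 37.6) · 102 = 1040.4.
With the floor, 66 units are sold at 67. The supply price at q = 66 is 50.8, so PS = ½ · [(67 - 37.6) + (67 - 50.8)] · 66 = 1504.8.
Change in producer surplus = 1504.8 - 1040.4 = 464.4.

464.4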